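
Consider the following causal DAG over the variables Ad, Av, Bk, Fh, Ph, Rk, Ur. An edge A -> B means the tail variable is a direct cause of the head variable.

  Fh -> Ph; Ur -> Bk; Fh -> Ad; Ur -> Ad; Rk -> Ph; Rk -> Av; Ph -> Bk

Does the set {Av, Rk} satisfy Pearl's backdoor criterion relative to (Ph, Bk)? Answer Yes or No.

Yes

Backdoor paths from Ph to Bk (paths whose first edge points into Ph):
  P1: Ph <- Fh -> Ad <- Ur -> Bk
Condition 1 (no descendant of Ph in the set): holds — descendants of Ph are {Bk}; none are in {Av, Rk}.
Condition 2 (every backdoor path blocked by {Av, Rk}):
  P1: blocked at collider Ad (neither it nor any descendant is in the conditioning set).
{Av, Rk} satisfies the backdoor criterion.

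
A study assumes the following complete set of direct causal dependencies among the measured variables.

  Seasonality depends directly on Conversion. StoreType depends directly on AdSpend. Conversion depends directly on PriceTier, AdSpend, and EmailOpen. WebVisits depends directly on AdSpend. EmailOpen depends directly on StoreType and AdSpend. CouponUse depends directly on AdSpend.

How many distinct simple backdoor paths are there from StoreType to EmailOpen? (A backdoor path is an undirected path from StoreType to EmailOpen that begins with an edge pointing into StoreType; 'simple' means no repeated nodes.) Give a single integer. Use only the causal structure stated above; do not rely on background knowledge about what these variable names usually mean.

A backdoor path from StoreType to EmailOpen is any simple undirected path whose first edge points into StoreType (i.e. leaves StoreType via a parent).
Parents of StoreType: {AdSpend}.
Enumerating:
  P1: StoreType <- AdSpend -> EmailOpen
  P2: StoreType <- AdSpend -> Conversion <- EmailOpen
That exhausts the simple backdoor paths. Count: 2.

2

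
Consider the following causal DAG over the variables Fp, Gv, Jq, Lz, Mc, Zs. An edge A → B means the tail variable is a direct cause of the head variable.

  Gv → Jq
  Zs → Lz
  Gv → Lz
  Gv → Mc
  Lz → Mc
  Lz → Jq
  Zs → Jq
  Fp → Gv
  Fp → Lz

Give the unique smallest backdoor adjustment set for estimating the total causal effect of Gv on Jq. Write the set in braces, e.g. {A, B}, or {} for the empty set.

Variables eligible for adjustment (non-descendants of Gv, excluding Gv and Jq): {Fp, Zs}.
Backdoor paths from Gv to Jq:
  P1: Gv <- Fp -> Lz <- Zs -> Jq
  P2: Gv <- Fp -> Lz -> Jq
The empty set is not sufficient: P2 (Gv <- Fp -> Lz -> Jq) has no collider blocking it and no conditioned non-collider, so it is open.
Try {Fp}:
  P1: blocked at fork node Fp ∈ conditioning set.
  P2: blocked at fork node Fp ∈ conditioning set.
{Fp} contains no descendant of Gv and blocks every backdoor path.
No other singleton works — e.g. {Zs} leaves P2 open — so {Fp} is the unique smallest valid adjustment set.

{Fp}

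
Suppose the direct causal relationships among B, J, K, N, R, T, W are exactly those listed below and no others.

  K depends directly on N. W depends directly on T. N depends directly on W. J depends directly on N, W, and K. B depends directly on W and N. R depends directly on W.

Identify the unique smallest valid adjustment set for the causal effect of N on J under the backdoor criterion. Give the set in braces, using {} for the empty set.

Variables eligible for adjustment (non-descendants of N, excluding N and J): {R, T, W}.
Backdoor paths from N to J:
  P1: N <- W -> J
The empty set is not sufficient: P1 (N <- W -> J) has no collider blocking it and no conditioned non-collider, so it is open.
Try {W}:
  P1: blocked at fork node W ∈ conditioning set.
{W} contains no descendant of N and blocks every backdoor path.
No other singleton works — e.g. {T} leaves P1 open — so {W} is the unique smallest valid adjustment set.

{W}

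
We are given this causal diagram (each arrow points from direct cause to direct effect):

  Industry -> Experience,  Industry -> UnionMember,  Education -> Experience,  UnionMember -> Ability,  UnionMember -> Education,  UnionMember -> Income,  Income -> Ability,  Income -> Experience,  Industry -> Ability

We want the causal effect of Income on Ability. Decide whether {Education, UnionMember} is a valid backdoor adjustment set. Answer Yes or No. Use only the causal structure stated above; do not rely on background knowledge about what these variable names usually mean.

Yes

Backdoor paths from Income to Ability (paths whose first edge points into Income):
  P1: Income <- UnionMember <- Industry -> Ability
  P2: Income <- UnionMember -> Education -> Experience <- Industry -> Ability
  P3: Income <- UnionMember -> Ability
Condition 1 (no descendant of Income in the set): holds — descendants of Income are {Ability, Experience}; none are in {Education, UnionMember}.
Condition 2 (every backdoor path blocked by {Education, UnionMember}):
  P1: blocked at chain node UnionMember ∈ conditioning set.
  P2: blocked at fork node UnionMember ∈ conditioning set.
  P3: blocked at fork node UnionMember ∈ conditioning set.
{Education, UnionMember} satisfies the backdoor criterion.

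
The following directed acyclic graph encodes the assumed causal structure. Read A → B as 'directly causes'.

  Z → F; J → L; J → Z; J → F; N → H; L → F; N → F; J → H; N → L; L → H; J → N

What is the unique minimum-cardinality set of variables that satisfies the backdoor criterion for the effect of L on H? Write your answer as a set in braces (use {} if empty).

{J, N}

Variables eligible for adjustment (non-descendants of L, excluding L and H): {J, N, Z}.
Backdoor paths from L to H:
  P1: L <- J -> N -> H
  P2: L <- J -> Z -> F <- N -> H
  P3: L <- J -> F <- N -> H
  P4: L <- J -> H
  P5: L <- N <- J -> H
  P6: L <- N -> F <- J -> H
  P7: L <- N -> F <- Z <- J -> H
  P8: L <- N -> H
The empty set is not sufficient: P1 (L <- J -> N -> H) has no collider blocking it and no conditioned non-collider, so it is open.
Try {J, N}:
  P1: blocked at fork node J ∈ conditioning set.
  P2: blocked at fork node J ∈ conditioning set.
  P3: blocked at fork node J ∈ conditioning set.
  P4: blocked at fork node J ∈ conditioning set.
  P5: blocked at chain node N ∈ conditioning set.
  P6: blocked at fork node N ∈ conditioning set.
  P7: blocked at fork node N ∈ conditioning set.
  P8: blocked at fork node N ∈ conditioning set.
{J, N} contains no descendant of L and blocks every backdoor path.
Every element of {J, N} is needed (dropping J leaves P4 open; dropping N leaves P8 open), so no proper subset is valid.
Among all size-2 subsets of the eligible variables, only {J, N} blocks every backdoor path, so it is the unique smallest valid adjustment set.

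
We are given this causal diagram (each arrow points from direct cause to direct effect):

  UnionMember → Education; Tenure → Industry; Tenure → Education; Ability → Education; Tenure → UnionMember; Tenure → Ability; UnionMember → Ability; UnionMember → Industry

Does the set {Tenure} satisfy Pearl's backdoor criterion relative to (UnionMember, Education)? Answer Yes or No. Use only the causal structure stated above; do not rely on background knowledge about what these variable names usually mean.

Yes

Backdoor paths from UnionMember to Education (paths whose first edge points into UnionMember):
  P1: UnionMember <- Tenure -> Ability -> Education
  P2: UnionMember <- Tenure -> Education
Condition 1 (no descendant of UnionMember in the set): holds — descendants of UnionMember are {Ability, Education, Industry}; none are in {Tenure}.
Condition 2 (every backdoor path blocked by {Tenure}):
  P1: blocked at fork node Tenure ∈ conditioning set.
  P2: blocked at fork node Tenure ∈ conditioning set.
{Tenure} satisfies the backdoor criterion.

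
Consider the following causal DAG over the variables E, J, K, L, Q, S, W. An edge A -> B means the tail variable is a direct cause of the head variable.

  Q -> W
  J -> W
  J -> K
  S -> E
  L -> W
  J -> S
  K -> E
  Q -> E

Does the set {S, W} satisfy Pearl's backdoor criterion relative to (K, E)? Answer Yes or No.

Backdoor paths from K to E (paths whose first edge points into K):
  P1: K <- J -> S -> E
  P2: K <- J -> W <- Q -> E
Condition 1 (no descendant of K in the set): holds — descendants of K are {E}; none are in {S, W}.
Condition 2 (every backdoor path blocked by {S, W}):
  P1: blocked at chain node S ∈ conditioning set.
  P2: open — collider(s) W are conditioned on (or have a conditioned descendant) and no non-collider on the path is in the set.
{S, W} does not satisfy the backdoor criterion.

No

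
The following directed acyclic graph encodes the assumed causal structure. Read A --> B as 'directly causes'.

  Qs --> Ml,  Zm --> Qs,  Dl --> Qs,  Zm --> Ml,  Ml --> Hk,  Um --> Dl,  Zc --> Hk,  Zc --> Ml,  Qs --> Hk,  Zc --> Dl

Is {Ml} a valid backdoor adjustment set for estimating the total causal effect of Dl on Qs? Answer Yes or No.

Backdoor paths from Dl to Qs (paths whose first edge points into Dl):
  P1: Dl <- Zc -> Ml <- Zm -> Qs
  P2: Dl <- Zc -> Ml <- Qs
  P3: Dl <- Zc -> Ml -> Hk <- Qs
  P4: Dl <- Zc -> Hk <- Qs
  P5: Dl <- Zc -> Hk <- Ml <- Zm -> Qs
  P6: Dl <- Zc -> Hk <- Ml <- Qs
Condition 1 (no descendant of Dl in the set): FAILS — Ml is a descendant of Dl.
Condition 2 (every backdoor path blocked by {Ml}):
  P1: open — collider(s) Ml are conditioned on (or have a conditioned descendant) and no non-collider on the path is in the set.
  P2: open — collider(s) Ml are conditioned on (or have a conditioned descendant) and no non-collider on the path is in the set.
  P3: blocked at chain node Ml ∈ conditioning set.
  P4: blocked at collider Hk (neither it nor any descendant is in the conditioning set).
  P5: blocked at collider Hk (neither it nor any descendant is in the conditioning set).
  P6: blocked at collider Hk (neither it nor any descendant is in the conditioning set).
{Ml} does not satisfy the backdoor criterion.

No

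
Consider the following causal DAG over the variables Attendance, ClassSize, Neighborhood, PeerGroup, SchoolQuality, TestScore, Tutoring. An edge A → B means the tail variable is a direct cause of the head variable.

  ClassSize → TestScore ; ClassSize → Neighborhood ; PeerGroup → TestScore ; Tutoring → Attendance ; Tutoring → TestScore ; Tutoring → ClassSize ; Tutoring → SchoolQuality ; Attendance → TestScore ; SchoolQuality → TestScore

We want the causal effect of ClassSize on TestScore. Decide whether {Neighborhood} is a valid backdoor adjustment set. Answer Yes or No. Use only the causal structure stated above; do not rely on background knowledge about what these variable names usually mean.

No

Backdoor paths from ClassSize to TestScore (paths whose first edge points into ClassSize):
  P1: ClassSize <- Tutoring -> Attendance -> TestScore
  P2: ClassSize <- Tutoring -> SchoolQuality -> TestScore
  P3: ClassSize <- Tutoring -> TestScore
Condition 1 (no descendant of ClassSize in the set): FAILS — Neighborhood is a descendant of ClassSize.
Condition 2 (every backdoor path blocked by {Neighborhood}):
  P1: open — no interior node is in the conditioning set.
  P2: open — no interior node is in the conditioning set.
  P3: open — no interior node is in the conditioning set.
{Neighborhood} does not satisfy the backdoor criterion.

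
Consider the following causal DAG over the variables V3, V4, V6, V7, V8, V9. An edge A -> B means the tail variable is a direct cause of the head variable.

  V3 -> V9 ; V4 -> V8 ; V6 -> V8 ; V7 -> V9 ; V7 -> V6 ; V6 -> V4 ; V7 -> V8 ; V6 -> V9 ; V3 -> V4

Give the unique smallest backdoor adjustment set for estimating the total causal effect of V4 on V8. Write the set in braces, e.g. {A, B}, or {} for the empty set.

{V6}

Variables eligible for adjustment (non-descendants of V4, excluding V4 and V8): {V3, V6, V7, V9}.
Backdoor paths from V4 to V8:
  P1: V4 <- V6 <- V7 -> V8
  P2: V4 <- V6 -> V8
  P3: V4 <- V6 -> V9 <- V7 -> V8
  P4: V4 <- V3 -> V9 <- V7 -> V6 -> V8
  P5: V4 <- V3 -> V9 <- V7 -> V8
  P6: V4 <- V3 -> V9 <- V6 <- V7 -> V8
  P7: V4 <- V3 -> V9 <- V6 -> V8
The empty set is not sufficient: P1 (V4 <- V6 <- V7 -> V8) has no collider blocking it and no conditioned non-collider, so it is open.
Try {V6}:
  P1: blocked at chain node V6 ∈ conditioning set.
  P2: blocked at fork node V6 ∈ conditioning set.
  P3: blocked at fork node V6 ∈ conditioning set.
  P4: blocked at collider V9 (neither it nor any descendant is in the conditioning set).
  P5: blocked at collider V9 (neither it nor any descendant is in the conditioning set).
  P6: blocked at collider V9 (neither it nor any descendant is in the conditioning set).
  P7: blocked at collider V9 (neither it nor any descendant is in the conditioning set).
{V6} contains no descendant of V4 and blocks every backdoor path.
No other singleton works — e.g. {V7} leaves P2 open — so {V6} is the unique smallest valid adjustment set.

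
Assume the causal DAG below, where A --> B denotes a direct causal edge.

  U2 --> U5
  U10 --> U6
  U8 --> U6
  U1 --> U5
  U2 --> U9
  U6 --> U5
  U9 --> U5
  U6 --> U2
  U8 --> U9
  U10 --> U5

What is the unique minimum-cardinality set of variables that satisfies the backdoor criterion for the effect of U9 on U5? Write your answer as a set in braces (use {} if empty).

Variables eligible for adjustment (non-descendants of U9, excluding U9 and U5): {U1, U10, U2, U6, U8}.
Backdoor paths from U9 to U5:
  P1: U9 <- U8 -> U6 <- U10 -> U5
  P2: U9 <- U8 -> U6 -> U2 -> U5
  P3: U9 <- U8 -> U6 -> U5
  P4: U9 <- U2 <- U6 <- U10 -> U5
  P5: U9 <- U2 <- U6 -> U5
  P6: U9 <- U2 -> U5
The empty set is not sufficient: P2 (U9 <- U8 -> U6 -> U2 -> U5) has no collider blocking it and no conditioned non-collider, so it is open.
Try {U2, U8}:
  P1: blocked at fork node U8 ∈ conditioning set.
  P2: blocked at fork node U8 ∈ conditioning set.
  P3: blocked at fork node U8 ∈ conditioning set.
  P4: blocked at chain node U2 ∈ conditioning set.
  P5: blocked at chain node U2 ∈ conditioning set.
  P6: blocked at fork node U2 ∈ conditioning set.
{U2, U8} contains no descendant of U9 and blocks every backdoor path.
Every element of {U2, U8} is needed (dropping U2 leaves P4 open; dropping U8 leaves P1 open), so no proper subset is valid.
Among all size-2 subsets of the eligible variables, only {U2, U8} blocks every backdoor path, so it is the unique smallest valid adjustment set.

{U2, U8}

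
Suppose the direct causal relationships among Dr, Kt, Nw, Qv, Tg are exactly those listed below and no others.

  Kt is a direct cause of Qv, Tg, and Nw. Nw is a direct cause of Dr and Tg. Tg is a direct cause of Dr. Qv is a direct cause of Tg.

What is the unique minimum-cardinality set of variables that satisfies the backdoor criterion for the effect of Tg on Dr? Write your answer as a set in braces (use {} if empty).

Variables eligible for adjustment (non-descendants of Tg, excluding Tg and Dr): {Kt, Nw, Qv}.
Backdoor paths from Tg to Dr:
  P1: Tg <- Kt -> Nw -> Dr
  P2: Tg <- Nw -> Dr
  P3: Tg <- Qv <- Kt -> Nw -> Dr
The empty set is not sufficient: P1 (Tg <- Kt -> Nw -> Dr) has no collider blocking it and no conditioned non-collider, so it is open.
Try {Nw}:
  P1: blocked at chain node Nw ∈ conditioning set.
  P2: blocked at fork node Nw ∈ conditioning set.
  P3: blocked at chain node Nw ∈ conditioning set.
{Nw} contains no descendant of Tg and blocks every backdoor path.
No other singleton works — e.g. {Kt} leaves P2 open — so {Nw} is the unique smallest valid adjustment set.

{Nw}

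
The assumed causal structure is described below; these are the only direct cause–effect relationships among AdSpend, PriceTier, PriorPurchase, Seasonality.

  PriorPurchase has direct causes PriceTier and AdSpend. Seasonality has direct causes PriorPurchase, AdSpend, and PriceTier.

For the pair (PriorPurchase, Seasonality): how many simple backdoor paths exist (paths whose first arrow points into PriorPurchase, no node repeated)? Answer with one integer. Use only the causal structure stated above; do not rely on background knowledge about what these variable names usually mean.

A backdoor path from PriorPurchase to Seasonality is any simple undirected path whose first edge points into PriorPurchase (i.e. leaves PriorPurchase via a parent).
Parents of PriorPurchase: {AdSpend, PriceTier}.
Enumerating:
  P1: PriorPurchase <- PriceTier -> Seasonality
  P2: PriorPurchase <- AdSpend -> Seasonality
That exhausts the simple backdoor paths. Count: 2.

2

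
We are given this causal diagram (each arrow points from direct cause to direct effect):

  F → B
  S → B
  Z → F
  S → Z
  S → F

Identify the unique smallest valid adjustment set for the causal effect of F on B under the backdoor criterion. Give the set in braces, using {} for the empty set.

{S}

Variables eligible for adjustment (non-descendants of F, excluding F and B): {S, Z}.
Backdoor paths from F to B:
  P1: F <- S -> B
  P2: F <- Z <- S -> B
The empty set is not sufficient: P1 (F <- S -> B) has no collider blocking it and no conditioned non-collider, so it is open.
Try {S}:
  P1: blocked at fork node S ∈ conditioning set.
  P2: blocked at fork node S ∈ conditioning set.
{S} contains no descendant of F and blocks every backdoor path.
No other singleton works — e.g. {Z} leaves P1 open — so {S} is the unique smallest valid adjustment set.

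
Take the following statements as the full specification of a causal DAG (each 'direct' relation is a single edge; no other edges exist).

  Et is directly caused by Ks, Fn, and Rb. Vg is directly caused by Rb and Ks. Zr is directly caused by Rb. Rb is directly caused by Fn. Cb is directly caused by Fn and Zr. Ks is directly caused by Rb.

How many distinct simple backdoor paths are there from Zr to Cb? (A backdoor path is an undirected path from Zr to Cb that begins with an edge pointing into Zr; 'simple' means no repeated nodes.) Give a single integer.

A backdoor path from Zr to Cb is any simple undirected path whose first edge points into Zr (i.e. leaves Zr via a parent).
Parents of Zr: {Rb}.
Enumerating:
  P1: Zr <- Rb <- Fn -> Cb
  P2: Zr <- Rb -> Ks -> Et <- Fn -> Cb
  P3: Zr <- Rb -> Vg <- Ks -> Et <- Fn -> Cb
  P4: Zr <- Rb -> Et <- Fn -> Cb
That exhausts the simple backdoor paths. Count: 4.

4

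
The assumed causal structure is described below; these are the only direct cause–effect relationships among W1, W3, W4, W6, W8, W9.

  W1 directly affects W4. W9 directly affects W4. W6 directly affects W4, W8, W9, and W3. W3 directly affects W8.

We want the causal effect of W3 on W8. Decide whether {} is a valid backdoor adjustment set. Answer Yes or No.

Backdoor paths from W3 to W8 (paths whose first edge points into W3):
  P1: W3 <- W6 -> W8
Condition 1 (no descendant of W3 in the set): holds — descendants of W3 are {W8}; none are in {}.
Condition 2 (every backdoor path blocked by {}):
  P1: open — no interior node is in the conditioning set.
{} does not satisfy the backdoor criterion.

No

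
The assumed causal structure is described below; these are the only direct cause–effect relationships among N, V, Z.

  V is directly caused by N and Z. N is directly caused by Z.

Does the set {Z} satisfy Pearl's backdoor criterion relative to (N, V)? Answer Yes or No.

Yes

Backdoor paths from N to V (paths whose first edge points into N):
  P1: N <- Z -> V
Condition 1 (no descendant of N in the set): holds — descendants of N are {V}; none are in {Z}.
Condition 2 (every backdoor path blocked by {Z}):
  P1: blocked at fork node Z ∈ conditioning set.
{Z} satisfies the backdoor criterion.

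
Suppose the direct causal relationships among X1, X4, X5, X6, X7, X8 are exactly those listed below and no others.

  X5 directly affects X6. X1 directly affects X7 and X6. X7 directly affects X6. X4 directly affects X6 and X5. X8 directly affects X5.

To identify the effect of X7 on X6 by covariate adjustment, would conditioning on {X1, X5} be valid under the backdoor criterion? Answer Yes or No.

Yes

Backdoor paths from X7 to X6 (paths whose first edge points into X7):
  P1: X7 <- X1 -> X6
Condition 1 (no descendant of X7 in the set): holds — descendants of X7 are {X6}; none are in {X1, X5}.
Condition 2 (every backdoor path blocked by {X1, X5}):
  P1: blocked at fork node X1 ∈ conditioning set.
{X1, X5} satisfies the backdoor criterion.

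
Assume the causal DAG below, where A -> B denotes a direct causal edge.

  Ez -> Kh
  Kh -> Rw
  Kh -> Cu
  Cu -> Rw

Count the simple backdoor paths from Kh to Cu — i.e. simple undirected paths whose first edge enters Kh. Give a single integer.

A backdoor path from Kh to Cu is any simple undirected path whose first edge points into Kh (i.e. leaves Kh via a parent).
Parents of Kh: {Ez}.
No simple path from any parent of Kh reaches Cu without revisiting Kh, so there are no backdoor paths.

0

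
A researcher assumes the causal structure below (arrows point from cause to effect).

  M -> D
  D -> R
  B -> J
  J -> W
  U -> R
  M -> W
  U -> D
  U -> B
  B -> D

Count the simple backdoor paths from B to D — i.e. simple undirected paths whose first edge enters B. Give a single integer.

A backdoor path from B to D is any simple undirected path whose first edge points into B (i.e. leaves B via a parent).
Parents of B: {U}.
Enumerating:
  P1: B <- U -> D
  P2: B <- U -> R <- D
That exhausts the simple backdoor paths. Count: 2.

2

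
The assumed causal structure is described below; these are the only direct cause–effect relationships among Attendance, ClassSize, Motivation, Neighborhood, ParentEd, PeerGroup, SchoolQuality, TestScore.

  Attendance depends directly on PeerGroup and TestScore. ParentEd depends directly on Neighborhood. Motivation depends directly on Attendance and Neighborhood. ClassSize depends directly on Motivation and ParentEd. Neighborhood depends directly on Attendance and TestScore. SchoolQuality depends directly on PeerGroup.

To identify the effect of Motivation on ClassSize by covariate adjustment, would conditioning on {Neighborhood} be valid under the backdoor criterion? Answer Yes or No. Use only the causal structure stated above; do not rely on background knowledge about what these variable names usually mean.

Yes

Backdoor paths from Motivation to ClassSize (paths whose first edge points into Motivation):
  P1: Motivation <- Attendance <- TestScore -> Neighborhood -> ParentEd -> ClassSize
  P2: Motivation <- Attendance -> Neighborhood -> ParentEd -> ClassSize
  P3: Motivation <- Neighborhood -> ParentEd -> ClassSize
Condition 1 (no descendant of Motivation in the set): holds — descendants of Motivation are {ClassSize}; none are in {Neighborhood}.
Condition 2 (every backdoor path blocked by {Neighborhood}):
  P1: blocked at chain node Neighborhood ∈ conditioning set.
  P2: blocked at chain node Neighborhood ∈ conditioning set.
  P3: blocked at fork node Neighborhood ∈ conditioning set.
{Neighborhood} satisfies the backdoor criterion.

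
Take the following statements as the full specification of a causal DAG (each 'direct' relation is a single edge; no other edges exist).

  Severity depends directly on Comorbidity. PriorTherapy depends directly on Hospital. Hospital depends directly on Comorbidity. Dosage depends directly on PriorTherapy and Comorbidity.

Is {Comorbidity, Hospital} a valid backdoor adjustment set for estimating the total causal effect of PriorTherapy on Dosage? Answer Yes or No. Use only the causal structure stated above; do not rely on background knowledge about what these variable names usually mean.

Backdoor paths from PriorTherapy to Dosage (paths whose first edge points into PriorTherapy):
  P1: PriorTherapy <- Hospital <- Comorbidity -> Dosage
Condition 1 (no descendant of PriorTherapy in the set): holds — descendants of PriorTherapy are {Dosage}; none are in {Comorbidity, Hospital}.
Condition 2 (every backdoor path blocked by {Comorbidity, Hospital}):
  P1: blocked at chain node Hospital ∈ conditioning set.
{Comorbidity, Hospital} satisfies the backdoor criterion.

Yes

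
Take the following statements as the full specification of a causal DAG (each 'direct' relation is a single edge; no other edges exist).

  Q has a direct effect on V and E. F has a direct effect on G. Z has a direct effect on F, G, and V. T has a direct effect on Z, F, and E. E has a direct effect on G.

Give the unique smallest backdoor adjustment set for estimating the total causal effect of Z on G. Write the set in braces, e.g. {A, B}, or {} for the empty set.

Variables eligible for adjustment (non-descendants of Z, excluding Z and G): {E, Q, T}.
Backdoor paths from Z to G:
  P1: Z <- T -> F -> G
  P2: Z <- T -> E -> G
The empty set is not sufficient: P1 (Z <- T -> F -> G) has no collider blocking it and no conditioned non-collider, so it is open.
Try {T}:
  P1: blocked at fork node T ∈ conditioning set.
  P2: blocked at fork node T ∈ conditioning set.
{T} contains no descendant of Z and blocks every backdoor path.
No other singleton works — e.g. {Q} leaves P1 open — so {T} is the unique smallest valid adjustment set.

{T}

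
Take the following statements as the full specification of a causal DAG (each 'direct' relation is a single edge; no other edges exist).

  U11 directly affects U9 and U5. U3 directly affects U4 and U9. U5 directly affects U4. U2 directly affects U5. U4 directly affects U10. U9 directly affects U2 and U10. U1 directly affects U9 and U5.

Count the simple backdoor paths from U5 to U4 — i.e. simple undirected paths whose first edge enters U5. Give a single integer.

6

A backdoor path from U5 to U4 is any simple undirected path whose first edge points into U5 (i.e. leaves U5 via a parent).
Parents of U5: {U1, U11, U2}.
Enumerating:
  P1: U5 <- U1 -> U9 <- U3 -> U4
  P2: U5 <- U1 -> U9 -> U10 <- U4
  P3: U5 <- U11 -> U9 <- U3 -> U4
  P4: U5 <- U11 -> U9 -> U10 <- U4
  P5: U5 <- U2 <- U9 <- U3 -> U4
  P6: U5 <- U2 <- U9 -> U10 <- U4
That exhausts the simple backdoor paths. Count: 6.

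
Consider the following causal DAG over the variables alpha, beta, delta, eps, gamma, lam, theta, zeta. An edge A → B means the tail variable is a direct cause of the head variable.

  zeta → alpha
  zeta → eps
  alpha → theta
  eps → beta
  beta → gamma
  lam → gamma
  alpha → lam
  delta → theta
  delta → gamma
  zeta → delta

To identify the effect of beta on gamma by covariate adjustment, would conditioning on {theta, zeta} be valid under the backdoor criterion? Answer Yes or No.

Yes

Backdoor paths from beta to gamma (paths whose first edge points into beta):
  P1: beta <- eps <- zeta -> alpha -> lam -> gamma
  P2: beta <- eps <- zeta -> alpha -> theta <- delta -> gamma
  P3: beta <- eps <- zeta -> delta -> theta <- alpha -> lam -> gamma
  P4: beta <- eps <- zeta -> delta -> gamma
Condition 1 (no descendant of beta in the set): holds — descendants of beta are {gamma}; none are in {theta, zeta}.
Condition 2 (every backdoor path blocked by {theta, zeta}):
  P1: blocked at fork node zeta ∈ conditioning set.
  P2: blocked at fork node zeta ∈ conditioning set.
  P3: blocked at fork node zeta ∈ conditioning set.
  P4: blocked at fork node zeta ∈ conditioning set.
{theta, zeta} satisfies the backdoor criterion.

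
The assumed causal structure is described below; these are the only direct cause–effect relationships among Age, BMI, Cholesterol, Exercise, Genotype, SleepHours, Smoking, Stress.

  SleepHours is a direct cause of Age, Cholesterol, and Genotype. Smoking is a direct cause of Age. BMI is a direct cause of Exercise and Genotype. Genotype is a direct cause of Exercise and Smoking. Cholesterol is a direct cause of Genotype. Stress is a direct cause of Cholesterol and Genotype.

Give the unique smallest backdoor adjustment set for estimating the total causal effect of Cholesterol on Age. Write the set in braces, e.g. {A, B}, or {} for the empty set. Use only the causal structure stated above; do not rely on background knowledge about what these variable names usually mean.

{SleepHours, Stress}

Variables eligible for adjustment (non-descendants of Cholesterol, excluding Cholesterol and Age): {BMI, SleepHours, Stress}.
Backdoor paths from Cholesterol to Age:
  P1: Cholesterol <- Stress -> Genotype <- SleepHours -> Age
  P2: Cholesterol <- Stress -> Genotype -> Smoking -> Age
  P3: Cholesterol <- SleepHours -> Genotype -> Smoking -> Age
  P4: Cholesterol <- SleepHours -> Age
The empty set is not sufficient: P2 (Cholesterol <- Stress -> Genotype -> Smoking -> Age) has no collider blocking it and no conditioned non-collider, so it is open.
Try {SleepHours, Stress}:
  P1: blocked at fork node Stress ∈ conditioning set.
  P2: blocked at fork node Stress ∈ conditioning set.
  P3: blocked at fork node SleepHours ∈ conditioning set.
  P4: blocked at fork node SleepHours ∈ conditioning set.
{SleepHours, Stress} contains no descendant of Cholesterol and blocks every backdoor path.
Every element of {SleepHours, Stress} is needed (dropping SleepHours leaves P3 open; dropping Stress leaves P2 open), so no proper subset is valid.
Among all size-2 subsets of the eligible variables, only {SleepHours, Stress} blocks every backdoor path, so it is the unique smallest valid adjustment set.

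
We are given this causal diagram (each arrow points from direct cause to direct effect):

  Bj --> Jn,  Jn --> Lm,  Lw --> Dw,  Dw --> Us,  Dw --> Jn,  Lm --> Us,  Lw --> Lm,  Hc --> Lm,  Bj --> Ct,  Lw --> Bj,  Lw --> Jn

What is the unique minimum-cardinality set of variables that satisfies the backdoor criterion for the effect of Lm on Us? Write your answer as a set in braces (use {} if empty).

Variables eligible for adjustment (non-descendants of Lm, excluding Lm and Us): {Bj, Ct, Dw, Hc, Jn, Lw}.
Backdoor paths from Lm to Us:
  P1: Lm <- Lw -> Dw -> Us
  P2: Lm <- Lw -> Bj -> Jn <- Dw -> Us
  P3: Lm <- Lw -> Jn <- Dw -> Us
  P4: Lm <- Jn <- Lw -> Dw -> Us
  P5: Lm <- Jn <- Dw -> Us
  P6: Lm <- Jn <- Bj <- Lw -> Dw -> Us
The empty set is not sufficient: P1 (Lm <- Lw -> Dw -> Us) has no collider blocking it and no conditioned non-collider, so it is open.
Try {Dw}:
  P1: blocked at chain node Dw ∈ conditioning set.
  P2: blocked at collider Jn (neither it nor any descendant is in the conditioning set).
  P3: blocked at collider Jn (neither it nor any descendant is in the conditioning set).
  P4: blocked at chain node Dw ∈ conditioning set.
  P5: blocked at fork node Dw ∈ conditioning set.
  P6: blocked at chain node Dw ∈ conditioning set.
{Dw} contains no descendant of Lm and blocks every backdoor path.
No other singleton works — e.g. {Hc} leaves P1 open — so {Dw} is the unique smallest valid adjustment set.

{Dw}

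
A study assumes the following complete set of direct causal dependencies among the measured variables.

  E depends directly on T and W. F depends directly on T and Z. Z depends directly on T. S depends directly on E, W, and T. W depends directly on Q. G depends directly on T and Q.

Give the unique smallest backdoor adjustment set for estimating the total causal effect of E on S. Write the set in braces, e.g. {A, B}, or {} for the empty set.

{T, W}

Variables eligible for adjustment (non-descendants of E, excluding E and S): {F, G, Q, T, W, Z}.
Backdoor paths from E to S:
  P1: E <- T -> S
  P2: E <- T -> G <- Q -> W -> S
  P3: E <- W <- Q -> G <- T -> S
  P4: E <- W -> S
The empty set is not sufficient: P1 (E <- T -> S) has no collider blocking it and no conditioned non-collider, so it is open.
Try {T, W}:
  P1: blocked at fork node T ∈ conditioning set.
  P2: blocked at fork node T ∈ conditioning set.
  P3: blocked at chain node W ∈ conditioning set.
  P4: blocked at fork node W ∈ conditioning set.
{T, W} contains no descendant of E and blocks every backdoor path.
Every element of {T, W} is needed (dropping T leaves P1 open; dropping W leaves P4 open), so no proper subset is valid.
Among all size-2 subsets of the eligible variables, only {T, W} blocks every backdoor path, so it is the unique smallest valid adjustment set.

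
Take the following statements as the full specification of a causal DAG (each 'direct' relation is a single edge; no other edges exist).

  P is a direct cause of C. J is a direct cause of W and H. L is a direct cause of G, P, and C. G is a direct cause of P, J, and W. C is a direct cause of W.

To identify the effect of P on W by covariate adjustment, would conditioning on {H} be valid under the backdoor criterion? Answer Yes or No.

No

Backdoor paths from P to W (paths whose first edge points into P):
  P1: P <- L -> G -> J -> W
  P2: P <- L -> G -> W
  P3: P <- L -> C -> W
  P4: P <- G <- L -> C -> W
  P5: P <- G -> J -> W
  P6: P <- G -> W
Condition 1 (no descendant of P in the set): holds — descendants of P are {C, W}; none are in {H}.
Condition 2 (every backdoor path blocked by {H}):
  P1: open — no interior node is in the conditioning set.
  P2: open — no interior node is in the conditioning set.
  P3: open — no interior node is in the conditioning set.
  P4: open — no interior node is in the conditioning set.
  P5: open — no interior node is in the conditioning set.
  P6: open — no interior node is in the conditioning set.
{H} does not satisfy the backdoor criterion.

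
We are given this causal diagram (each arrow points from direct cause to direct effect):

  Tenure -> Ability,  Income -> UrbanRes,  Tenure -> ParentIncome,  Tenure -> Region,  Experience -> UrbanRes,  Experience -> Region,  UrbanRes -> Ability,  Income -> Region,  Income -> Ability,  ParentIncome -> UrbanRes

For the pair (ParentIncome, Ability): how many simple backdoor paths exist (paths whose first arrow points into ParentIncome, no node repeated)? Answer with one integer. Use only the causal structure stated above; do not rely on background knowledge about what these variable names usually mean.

5

A backdoor path from ParentIncome to Ability is any simple undirected path whose first edge points into ParentIncome (i.e. leaves ParentIncome via a parent).
Parents of ParentIncome: {Tenure}.
Enumerating:
  P1: ParentIncome <- Tenure -> Region <- Income -> UrbanRes -> Ability
  P2: ParentIncome <- Tenure -> Region <- Income -> Ability
  P3: ParentIncome <- Tenure -> Region <- Experience -> UrbanRes <- Income -> Ability
  P4: ParentIncome <- Tenure -> Region <- Experience -> UrbanRes -> Ability
  P5: ParentIncome <- Tenure -> Ability
That exhausts the simple backdoor paths. Count: 5.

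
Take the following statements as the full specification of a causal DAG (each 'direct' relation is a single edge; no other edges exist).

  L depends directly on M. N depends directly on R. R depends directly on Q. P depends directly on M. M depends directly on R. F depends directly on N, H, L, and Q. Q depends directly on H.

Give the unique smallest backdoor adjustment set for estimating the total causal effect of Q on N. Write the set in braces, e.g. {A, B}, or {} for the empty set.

{}

Variables eligible for adjustment (non-descendants of Q, excluding Q and N): {H}.
Backdoor paths from Q to N:
  P1: Q <- H -> F <- N
  P2: Q <- H -> F <- L <- M <- R -> N
Each backdoor path contains an unconditioned collider, so every path is already blocked with the empty conditioning set:
  P1: blocked at collider F (neither it nor any descendant is in the conditioning set).
  P2: blocked at collider F (neither it nor any descendant is in the conditioning set).
The empty set is therefore the unique smallest valid set.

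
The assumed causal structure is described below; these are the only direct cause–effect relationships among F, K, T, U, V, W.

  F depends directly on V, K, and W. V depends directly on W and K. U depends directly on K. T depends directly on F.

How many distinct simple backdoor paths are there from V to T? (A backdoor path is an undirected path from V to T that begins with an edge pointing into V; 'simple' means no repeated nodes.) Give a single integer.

2

A backdoor path from V to T is any simple undirected path whose first edge points into V (i.e. leaves V via a parent).
Parents of V: {K, W}.
Enumerating:
  P1: V <- K -> F -> T
  P2: V <- W -> F -> T
That exhausts the simple backdoor paths. Count: 2.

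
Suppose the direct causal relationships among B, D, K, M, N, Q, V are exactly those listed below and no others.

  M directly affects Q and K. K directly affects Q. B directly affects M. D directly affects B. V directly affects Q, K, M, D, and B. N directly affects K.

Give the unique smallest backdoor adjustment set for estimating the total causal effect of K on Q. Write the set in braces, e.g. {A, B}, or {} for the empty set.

Variables eligible for adjustment (non-descendants of K, excluding K and Q): {B, D, M, N, V}.
Backdoor paths from K to Q:
  P1: K <- V -> D -> B -> M -> Q
  P2: K <- V -> B -> M -> Q
  P3: K <- V -> M -> Q
  P4: K <- V -> Q
  P5: K <- M <- V -> Q
  P6: K <- M <- B <- V -> Q
  P7: K <- M <- B <- D <- V -> Q
  P8: K <- M -> Q
The empty set is not sufficient: P1 (K <- V -> D -> B -> M -> Q) has no collider blocking it and no conditioned non-collider, so it is open.
Try {M, V}:
  P1: blocked at fork node V ∈ conditioning set.
  P2: blocked at fork node V ∈ conditioning set.
  P3: blocked at fork node V ∈ conditioning set.
  P4: blocked at fork node V ∈ conditioning set.
  P5: blocked at chain node M ∈ conditioning set.
  P6: blocked at chain node M ∈ conditioning set.
  P7: blocked at chain node M ∈ conditioning set.
  P8: blocked at fork node M ∈ conditioning set.
{M, V} contains no descendant of K and blocks every backdoor path.
Every element of {M, V} is needed (dropping M leaves P8 open; dropping V leaves P4 open), so no proper subset is valid.
Among all size-2 subsets of the eligible variables, only {M, V} blocks every backdoor path, so it is the unique smallest valid adjustment set.

{M, V}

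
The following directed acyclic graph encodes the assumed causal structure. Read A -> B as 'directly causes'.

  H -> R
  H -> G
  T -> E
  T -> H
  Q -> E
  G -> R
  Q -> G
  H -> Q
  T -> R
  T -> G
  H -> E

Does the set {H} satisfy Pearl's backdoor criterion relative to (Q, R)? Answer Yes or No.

Yes

Backdoor paths from Q to R (paths whose first edge points into Q):
  P1: Q <- H <- T -> G -> R
  P2: Q <- H <- T -> R
  P3: Q <- H -> G <- T -> R
  P4: Q <- H -> G -> R
  P5: Q <- H -> E <- T -> G -> R
  P6: Q <- H -> E <- T -> R
  P7: Q <- H -> R
Condition 1 (no descendant of Q in the set): holds — descendants of Q are {E, G, R}; none are in {H}.
Condition 2 (every backdoor path blocked by {H}):
  P1: blocked at chain node H ∈ conditioning set.
  P2: blocked at chain node H ∈ conditioning set.
  P3: blocked at fork node H ∈ conditioning set.
  P4: blocked at fork node H ∈ conditioning set.
  P5: blocked at fork node H ∈ conditioning set.
  P6: blocked at fork node H ∈ conditioning set.
  P7: blocked at fork node H ∈ conditioning set.
{H} satisfies the backdoor criterion.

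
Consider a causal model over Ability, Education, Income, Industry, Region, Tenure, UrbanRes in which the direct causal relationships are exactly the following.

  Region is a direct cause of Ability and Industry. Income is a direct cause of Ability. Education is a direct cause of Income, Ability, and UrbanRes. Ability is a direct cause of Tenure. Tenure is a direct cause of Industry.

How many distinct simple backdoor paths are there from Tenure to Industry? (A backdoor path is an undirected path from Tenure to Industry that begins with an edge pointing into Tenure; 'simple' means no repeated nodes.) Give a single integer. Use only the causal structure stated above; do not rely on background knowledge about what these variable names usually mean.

A backdoor path from Tenure to Industry is any simple undirected path whose first edge points into Tenure (i.e. leaves Tenure via a parent).
Parents of Tenure: {Ability}.
Enumerating:
  P1: Tenure <- Ability <- Region -> Industry
That exhausts the simple backdoor paths. Count: 1.

1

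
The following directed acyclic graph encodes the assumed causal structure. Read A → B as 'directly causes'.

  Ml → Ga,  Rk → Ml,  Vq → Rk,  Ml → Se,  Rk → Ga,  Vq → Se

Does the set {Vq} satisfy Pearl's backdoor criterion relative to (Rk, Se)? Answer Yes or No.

Yes

Backdoor paths from Rk to Se (paths whose first edge points into Rk):
  P1: Rk <- Vq -> Se
Condition 1 (no descendant of Rk in the set): holds — descendants of Rk are {Ga, Ml, Se}; none are in {Vq}.
Condition 2 (every backdoor path blocked by {Vq}):
  P1: blocked at fork node Vq ∈ conditioning set.
{Vq} satisfies the backdoor criterion.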